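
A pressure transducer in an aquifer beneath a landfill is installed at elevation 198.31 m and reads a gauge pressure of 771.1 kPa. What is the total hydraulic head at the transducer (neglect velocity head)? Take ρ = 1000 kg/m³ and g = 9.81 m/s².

ψ = P/(ρg) = 771.1×1000 / (1000 × 9.81) = 78.60 m.
h = z + ψ = 198.31 + 78.60 = 276.91 m.

h ≈ 276.91 m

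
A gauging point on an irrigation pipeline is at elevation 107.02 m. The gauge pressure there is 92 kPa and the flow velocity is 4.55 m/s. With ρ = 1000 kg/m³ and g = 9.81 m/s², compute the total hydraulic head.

h ≈ 117.45 m

Pressure head ψ = P/(ρg) = 92×1000 / (1000 × 9.81) = 9.38 m.
Velocity head = v²/(2g) = 4.55² / (2 × 9.81) = 1.055 m.
h = z + ψ + v²/(2g) = 107.02 + 9.38 + 1.055 = 117.45 m.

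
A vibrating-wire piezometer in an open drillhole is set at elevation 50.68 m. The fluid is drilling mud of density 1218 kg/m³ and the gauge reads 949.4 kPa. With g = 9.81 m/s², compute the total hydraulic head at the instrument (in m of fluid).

h ≈ 130.14 m

ψ = P/(ρg) = 949.4×1000 / (1218 × 9.81) = 79.46 m.
h = z + ψ = 50.68 + 79.46 = 130.14 m.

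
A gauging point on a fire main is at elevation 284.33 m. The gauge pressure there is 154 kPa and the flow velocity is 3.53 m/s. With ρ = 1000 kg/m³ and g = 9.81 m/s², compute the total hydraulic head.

Pressure head ψ = P/(ρg) = 154×1000 / (1000 × 9.81) = 15.70 m.
Velocity head = v²/(2g) = 3.53² / (2 × 9.81) = 0.635 m.
h = z + ψ + v²/(2g) = 284.33 + 15.70 + 0.635 = 300.66 m.

h ≈ 300.66 m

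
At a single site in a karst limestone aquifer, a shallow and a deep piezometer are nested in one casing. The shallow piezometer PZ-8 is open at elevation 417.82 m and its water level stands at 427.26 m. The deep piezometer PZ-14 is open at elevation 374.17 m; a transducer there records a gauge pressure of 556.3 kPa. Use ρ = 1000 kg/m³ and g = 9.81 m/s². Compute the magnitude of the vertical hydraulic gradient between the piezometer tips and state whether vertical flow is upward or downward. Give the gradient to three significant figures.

|i_v| ≈ 0.0829; vertical flow is upward

Total head at PZ-8: h = 427.26 m (water level in the standpipe).
Pressure head at PZ-14: ψ = P/(ρg) = 556.3×1000 / (1000 × 9.81) = 56.71 m.
Total head at PZ-14: h = z + ψ = 374.17 + 56.71 = 430.88 m.
Δh = h(PZ-8) − h(PZ-14) = 427.26 − 430.88 = -3.62 m.
Vertical separation Δz = 417.82 − 374.17 = 43.65 m.
|i_v| = |Δh| / Δz = 3.62 / 43.65 = 0.0829.
Head is higher in the deep piezometer, so vertical flow is upward (discharge condition).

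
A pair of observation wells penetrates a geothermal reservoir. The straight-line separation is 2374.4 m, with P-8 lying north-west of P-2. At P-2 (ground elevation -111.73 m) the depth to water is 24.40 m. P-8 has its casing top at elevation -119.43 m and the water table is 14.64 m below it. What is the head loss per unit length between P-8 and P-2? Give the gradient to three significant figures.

Total head at P-2: h = -111.73 − 24.40 = -136.13 m.
Total head at P-8: h = -119.43 − 14.64 = -134.07 m.
Head difference: h(P-2) − h(P-8) = -136.13 − (-134.07) = -2.06 m.
Hydraulic gradient: i = |Δh| / L = 2.06 / 2374.4 = 0.000868.

i ≈ 0.000868 m/m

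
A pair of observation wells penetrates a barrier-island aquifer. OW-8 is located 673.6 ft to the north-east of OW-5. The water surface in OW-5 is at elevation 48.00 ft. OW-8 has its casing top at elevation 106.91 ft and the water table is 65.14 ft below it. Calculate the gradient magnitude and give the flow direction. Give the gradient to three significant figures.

i ≈ 0.00925; groundwater flows toward the north-east

Total head at OW-5: h = 48.00 ft (water level in the piezometer is the total head).
Total head at OW-8: h = 106.91 − 65.14 = 41.77 ft.
Head difference: h(OW-5) − h(OW-8) = 48.00 − 41.77 = 6.23 ft.
Hydraulic gradient: i = |Δh| / L = 6.23 / 673.6 = 0.00925.
Flow is from higher to lower head: from OW-5 toward OW-8, i.e. toward the north-east.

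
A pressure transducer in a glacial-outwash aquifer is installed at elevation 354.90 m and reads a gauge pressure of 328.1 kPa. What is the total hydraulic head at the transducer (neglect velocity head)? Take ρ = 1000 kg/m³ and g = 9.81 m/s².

ψ = P/(ρg) = 328.1×1000 / (1000 × 9.81) = 33.45 m.
h = z + ψ = 354.90 + 33.45 = 388.35 m.

h ≈ 388.35 m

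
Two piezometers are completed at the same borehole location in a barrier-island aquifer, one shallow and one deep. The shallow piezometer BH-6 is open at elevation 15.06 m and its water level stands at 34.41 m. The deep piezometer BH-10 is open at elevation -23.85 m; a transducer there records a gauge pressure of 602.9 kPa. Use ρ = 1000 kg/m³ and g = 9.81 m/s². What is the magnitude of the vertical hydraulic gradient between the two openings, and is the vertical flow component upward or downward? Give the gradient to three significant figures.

Total head at BH-6: h = 34.41 m (water level in the standpipe).
Pressure head at BH-10: ψ = P/(ρg) = 602.9×1000 / (1000 × 9.81) = 61.46 m.
Total head at BH-10: h = z + ψ = -23.85 + 61.46 = 37.61 m.
Δh = h(BH-6) − h(BH-10) = 34.41 − 37.61 = -3.20 m.
Vertical separation Δz = 15.06 − (-23.85) = 38.91 m.
|i_v| = |Δh| / Δz = 3.20 / 38.91 = 0.0822.
Head is higher in the deep piezometer, so vertical flow is upward (discharge condition).

|i_v| ≈ 0.0822; vertical flow is upward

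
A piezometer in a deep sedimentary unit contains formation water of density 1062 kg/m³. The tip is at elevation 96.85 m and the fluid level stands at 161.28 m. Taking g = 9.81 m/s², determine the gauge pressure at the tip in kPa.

Pressure head ψ = h − z = 161.28 − 96.85 = 64.43 m.
P = ρgψ = 1062 × 9.81 × 64.43 = 671246 Pa ≈ 671 kPa.

P ≈ 671 kPa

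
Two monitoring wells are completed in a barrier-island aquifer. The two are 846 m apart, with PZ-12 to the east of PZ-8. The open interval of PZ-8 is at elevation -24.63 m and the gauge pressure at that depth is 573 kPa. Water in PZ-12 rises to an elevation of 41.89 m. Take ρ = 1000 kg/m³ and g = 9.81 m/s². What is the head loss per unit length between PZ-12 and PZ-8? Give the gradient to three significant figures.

Pressure head at PZ-8: ψ = P/(ρg) = 573×1000 / (1000 × 9.81) = 58.41 m.
Total head at PZ-8: h = z + ψ = -24.63 + 58.41 = 33.78 m.
Total head at PZ-12: h = 41.89 m (water level in the piezometer is the total head).
Head difference: h(PZ-8) − h(PZ-12) = 33.78 − 41.89 = -8.11 m.
Hydraulic gradient: i = |Δh| / L = 8.11 / 846 = 0.00959.

i ≈ 0.00959 m/m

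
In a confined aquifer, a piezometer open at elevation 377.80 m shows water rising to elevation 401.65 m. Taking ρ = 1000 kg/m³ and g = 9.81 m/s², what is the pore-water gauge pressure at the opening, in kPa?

P ≈ 234 kPa

Pressure head ψ = h − z = 401.65 − 377.80 = 23.85 m.
P = ρgψ = 1000 × 9.81 × 23.85 = 233968 Pa ≈ 234 kPa.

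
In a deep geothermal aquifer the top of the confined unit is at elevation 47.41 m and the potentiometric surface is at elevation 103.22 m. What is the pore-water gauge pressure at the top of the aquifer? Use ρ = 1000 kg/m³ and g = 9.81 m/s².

Pressure head at the aquifer top: ψ = h − z = 103.22 − 47.41 = 55.81 m.
P = ρgψ = 1000 × 9.81 × 55.81 = 547496 Pa ≈ 547 kPa.

P ≈ 547 kPa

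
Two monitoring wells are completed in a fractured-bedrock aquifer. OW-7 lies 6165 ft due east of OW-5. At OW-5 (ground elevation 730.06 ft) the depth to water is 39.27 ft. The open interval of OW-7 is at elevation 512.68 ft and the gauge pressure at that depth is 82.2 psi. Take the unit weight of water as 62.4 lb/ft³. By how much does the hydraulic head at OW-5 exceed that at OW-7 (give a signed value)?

Δh ≈ -11.58 ft

Total head at OW-5: h = 730.06 − 39.27 = 690.79 ft.
Pressure head at OW-7: ψ = 144·P/γ = 144 × 82.2 / 62.4 = 189.69 ft.
Total head at OW-7: h = z + ψ = 512.68 + 189.69 = 702.37 ft.
Head difference: h(OW-5) − h(OW-7) = 690.79 − 702.37 = -11.58 ft.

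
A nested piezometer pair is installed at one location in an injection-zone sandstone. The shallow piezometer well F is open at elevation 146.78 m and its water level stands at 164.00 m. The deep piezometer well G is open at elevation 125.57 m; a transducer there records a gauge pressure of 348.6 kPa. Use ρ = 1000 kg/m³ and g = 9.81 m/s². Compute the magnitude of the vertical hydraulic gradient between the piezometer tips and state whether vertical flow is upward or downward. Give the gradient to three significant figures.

|i_v| ≈ 0.136; vertical flow is downward

Total head at well F: h = 164.00 m (water level in the standpipe).
Pressure head at well G: ψ = P/(ρg) = 348.6×1000 / (1000 × 9.81) = 35.54 m.
Total head at well G: h = z + ψ = 125.57 + 35.54 = 161.11 m.
Δh = h(well F) − h(well G) = 164.00 − 161.11 = 2.89 m.
Vertical separation Δz = 146.78 − 125.57 = 21.21 m.
|i_v| = |Δh| / Δz = 2.89 / 21.21 = 0.136.
Head is higher in the shallow piezometer, so vertical flow is downward (recharge condition).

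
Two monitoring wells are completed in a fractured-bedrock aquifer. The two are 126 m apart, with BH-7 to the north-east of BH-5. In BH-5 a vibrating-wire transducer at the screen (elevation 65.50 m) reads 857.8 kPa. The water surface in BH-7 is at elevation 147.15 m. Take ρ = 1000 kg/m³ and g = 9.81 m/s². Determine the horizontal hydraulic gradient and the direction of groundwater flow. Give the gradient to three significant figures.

Pressure head at BH-5: ψ = P/(ρg) = 857.8×1000 / (1000 × 9.81) = 87.44 m.
Total head at BH-5: h = z + ψ = 65.50 + 87.44 = 152.94 m.
Total head at BH-7: h = 147.15 m (water level in the piezometer is the total head).
Head difference: h(BH-5) − h(BH-7) = 152.94 − 147.15 = 5.79 m.
Hydraulic gradient: i = |Δh| / L = 5.79 / 126 = 0.0460.
Flow is from higher to lower head: from BH-5 toward BH-7, i.e. toward the north-east.

i ≈ 0.0460; groundwater flows toward the north-east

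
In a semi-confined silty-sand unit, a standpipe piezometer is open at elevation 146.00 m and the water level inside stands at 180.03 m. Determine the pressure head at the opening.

ψ ≈ 34.03 m

Total head h = 180.03 m (the water-surface elevation in the piezometer).
Pressure head ψ = h − z = 180.03 − 146.00 = 34.03 m.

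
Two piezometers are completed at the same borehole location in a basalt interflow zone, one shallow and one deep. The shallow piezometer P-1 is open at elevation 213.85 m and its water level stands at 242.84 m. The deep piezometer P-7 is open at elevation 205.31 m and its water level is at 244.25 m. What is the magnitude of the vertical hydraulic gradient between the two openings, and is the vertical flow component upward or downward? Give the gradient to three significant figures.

Total head at P-1: h = 242.84 m (water level in the standpipe).
Total head at P-7: h = 244.25 m.
Δh = h(P-1) − h(P-7) = 242.84 − 244.25 = -1.41 m.
Vertical separation Δz = 213.85 − 205.31 = 8.54 m.
|i_v| = |Δh| / Δz = 1.41 / 8.54 = 0.165.
Head is higher in the deep piezometer, so vertical flow is upward (discharge condition).

|i_v| ≈ 0.165; vertical flow is upward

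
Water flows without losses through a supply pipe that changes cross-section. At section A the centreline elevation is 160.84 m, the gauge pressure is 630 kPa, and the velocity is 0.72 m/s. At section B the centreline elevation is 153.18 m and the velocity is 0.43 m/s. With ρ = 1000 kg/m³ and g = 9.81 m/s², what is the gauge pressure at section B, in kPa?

Pressure head at A: ψ₁ = P₁/(ρg) = 630×1000 / (1000 × 9.81) = 64.22 m.
Velocity heads: v₁²/2g = 0.72²/19.62 = 0.026 m; v₂²/2g = 0.43²/19.62 = 0.009 m.
Total head H = z₁ + ψ₁ + v₁²/2g = 160.84 + 64.22 + 0.026 = 225.09 m.
ψ₂ = H − z₂ − v₂²/2g = 225.09 − 153.18 − 0.009 = 71.90 m.
P₂ = ρgψ₂ = 1000 × 9.81 × 71.90 ≈ 705 kPa.

P₂ ≈ 705 kPa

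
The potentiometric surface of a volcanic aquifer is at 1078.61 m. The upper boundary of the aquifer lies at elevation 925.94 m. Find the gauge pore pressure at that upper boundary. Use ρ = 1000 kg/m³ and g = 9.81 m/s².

P ≈ 1500 kPa

Pressure head at the aquifer top: ψ = h − z = 1078.61 − 925.94 = 152.67 m.
P = ρgψ = 1000 × 9.81 × 152.67 = 1497693 Pa ≈ 1500 kPa.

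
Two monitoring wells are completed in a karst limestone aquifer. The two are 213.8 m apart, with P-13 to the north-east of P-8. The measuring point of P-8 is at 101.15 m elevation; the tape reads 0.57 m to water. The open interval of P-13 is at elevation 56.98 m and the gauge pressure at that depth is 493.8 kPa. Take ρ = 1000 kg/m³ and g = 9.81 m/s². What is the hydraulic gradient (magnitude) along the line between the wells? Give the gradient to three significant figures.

i ≈ 0.0315

Total head at P-8: h = 101.15 − 0.57 = 100.58 m.
Pressure head at P-13: ψ = P/(ρg) = 493.8×1000 / (1000 × 9.81) = 50.34 m.
Total head at P-13: h = z + ψ = 56.98 + 50.34 = 107.32 m.
Head difference: h(P-8) − h(P-13) = 100.58 − 107.32 = -6.74 m.
Hydraulic gradient: i = |Δh| / L = 6.74 / 213.8 = 0.0315.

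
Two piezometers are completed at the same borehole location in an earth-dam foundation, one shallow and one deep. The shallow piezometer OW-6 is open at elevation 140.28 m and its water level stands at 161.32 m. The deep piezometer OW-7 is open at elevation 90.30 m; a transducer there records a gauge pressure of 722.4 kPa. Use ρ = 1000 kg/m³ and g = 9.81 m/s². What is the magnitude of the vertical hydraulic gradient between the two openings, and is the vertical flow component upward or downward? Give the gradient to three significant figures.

|i_v| ≈ 0.0524; vertical flow is upward

Total head at OW-6: h = 161.32 m (water level in the standpipe).
Pressure head at OW-7: ψ = P/(ρg) = 722.4×1000 / (1000 × 9.81) = 73.64 m.
Total head at OW-7: h = z + ψ = 90.30 + 73.64 = 163.94 m.
Δh = h(OW-6) − h(OW-7) = 161.32 − 163.94 = -2.62 m.
Vertical separation Δz = 140.28 − 90.30 = 49.98 m.
|i_v| = |Δh| / Δz = 2.62 / 49.98 = 0.0524.
Head is higher in the deep piezometer, so vertical flow is upward (discharge condition).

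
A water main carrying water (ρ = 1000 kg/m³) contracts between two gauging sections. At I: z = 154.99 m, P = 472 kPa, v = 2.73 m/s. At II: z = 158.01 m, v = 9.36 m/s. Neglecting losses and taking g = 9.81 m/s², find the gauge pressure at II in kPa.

Pressure head at I: ψ₁ = P₁/(ρg) = 472×1000 / (1000 × 9.81) = 48.11 m.
Velocity heads: v₁²/2g = 2.73²/19.62 = 0.380 m; v₂²/2g = 9.36²/19.62 = 4.465 m.
Total head H = z₁ + ψ₁ + v₁²/2g = 154.99 + 48.11 + 0.380 = 203.48 m.
ψ₂ = H − z₂ − v₂²/2g = 203.48 − 158.01 − 4.465 = 41.00 m.
P₂ = ρgψ₂ = 1000 × 9.81 × 41.00 ≈ 402 kPa.

P₂ ≈ 402 kPa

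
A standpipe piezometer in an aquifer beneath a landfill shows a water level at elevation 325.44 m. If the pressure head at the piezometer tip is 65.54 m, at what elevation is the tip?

z = h − ψ = 325.44 − 65.54 = 259.90 m.

z ≈ 259.90 m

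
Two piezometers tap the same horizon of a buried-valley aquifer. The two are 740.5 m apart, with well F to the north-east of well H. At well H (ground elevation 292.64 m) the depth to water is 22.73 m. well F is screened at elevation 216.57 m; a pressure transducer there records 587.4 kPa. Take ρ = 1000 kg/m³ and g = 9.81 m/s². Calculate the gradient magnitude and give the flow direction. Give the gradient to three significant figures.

i ≈ 0.00883; groundwater flows toward the south-west

Total head at well H: h = 292.64 − 22.73 = 269.91 m.
Pressure head at well F: ψ = P/(ρg) = 587.4×1000 / (1000 × 9.81) = 59.88 m.
Total head at well F: h = z + ψ = 216.57 + 59.88 = 276.45 m.
Head difference: h(well H) − h(well F) = 269.91 − 276.45 = -6.54 m.
Hydraulic gradient: i = |Δh| / L = 6.54 / 740.5 = 0.00883.
Flow is from higher to lower head: from well F toward well H, i.e. toward the south-west.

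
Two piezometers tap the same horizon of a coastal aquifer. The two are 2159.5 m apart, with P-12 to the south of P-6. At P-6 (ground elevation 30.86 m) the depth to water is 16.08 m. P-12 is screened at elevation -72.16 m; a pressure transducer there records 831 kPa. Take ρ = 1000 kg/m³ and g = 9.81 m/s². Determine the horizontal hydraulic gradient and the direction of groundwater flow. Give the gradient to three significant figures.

Total head at P-6: h = 30.86 − 16.08 = 14.78 m.
Pressure head at P-12: ψ = P/(ρg) = 831×1000 / (1000 × 9.81) = 84.71 m.
Total head at P-12: h = z + ψ = -72.16 + 84.71 = 12.55 m.
Head difference: h(P-6) − h(P-12) = 14.78 − 12.55 = 2.23 m.
Hydraulic gradient: i = |Δh| / L = 2.23 / 2159.5 = 0.00103.
Flow is from higher to lower head: from P-6 toward P-12, i.e. toward the south.

i ≈ 0.00103; groundwater flows toward the south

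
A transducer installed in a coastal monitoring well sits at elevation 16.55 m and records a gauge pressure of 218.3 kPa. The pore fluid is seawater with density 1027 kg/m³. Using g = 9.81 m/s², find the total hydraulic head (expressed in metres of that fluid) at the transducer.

h ≈ 38.22 m

ψ = P/(ρg) = 218.3×1000 / (1027 × 9.81) = 21.67 m.
h = z + ψ = 16.55 + 21.67 = 38.22 m.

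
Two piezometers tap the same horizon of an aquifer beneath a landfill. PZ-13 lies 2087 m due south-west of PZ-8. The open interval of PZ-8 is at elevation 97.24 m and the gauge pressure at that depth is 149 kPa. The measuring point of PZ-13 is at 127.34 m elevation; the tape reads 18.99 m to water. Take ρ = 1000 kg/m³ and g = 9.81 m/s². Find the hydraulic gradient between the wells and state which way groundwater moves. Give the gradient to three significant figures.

i ≈ 0.00195; groundwater flows toward the south-west

Pressure head at PZ-8: ψ = P/(ρg) = 149×1000 / (1000 × 9.81) = 15.19 m.
Total head at PZ-8: h = z + ψ = 97.24 + 15.19 = 112.43 m.
Total head at PZ-13: h = 127.34 − 18.99 = 108.35 m.
Head difference: h(PZ-8) − h(PZ-13) = 112.43 − 108.35 = 4.08 m.
Hydraulic gradient: i = |Δh| / L = 4.08 / 2087 = 0.00195.
Flow is from higher to lower head: from PZ-8 toward PZ-13, i.e. toward the south-west.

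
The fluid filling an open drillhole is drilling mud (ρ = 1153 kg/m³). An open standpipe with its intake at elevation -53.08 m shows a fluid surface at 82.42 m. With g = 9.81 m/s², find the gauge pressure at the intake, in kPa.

Pressure head ψ = h − z = 82.42 − (-53.08) = 135.50 m.
P = ρgψ = 1153 × 9.81 × 135.50 = 1532631 Pa ≈ 1530 kPa.

P ≈ 1530 kPa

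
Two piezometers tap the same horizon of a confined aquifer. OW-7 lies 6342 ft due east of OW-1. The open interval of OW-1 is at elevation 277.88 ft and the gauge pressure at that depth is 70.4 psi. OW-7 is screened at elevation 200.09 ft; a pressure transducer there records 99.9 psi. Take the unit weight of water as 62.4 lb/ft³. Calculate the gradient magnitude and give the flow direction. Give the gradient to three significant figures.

i ≈ 0.00153; groundwater flows toward the east

Pressure head at OW-1: ψ = 144·P/γ = 144 × 70.4 / 62.4 = 162.46 ft.
Total head at OW-1: h = z + ψ = 277.88 + 162.46 = 440.34 ft.
Pressure head at OW-7: ψ = 144·P/γ = 144 × 99.9 / 62.4 = 230.54 ft.
Total head at OW-7: h = z + ψ = 200.09 + 230.54 = 430.63 ft.
Head difference: h(OW-1) − h(OW-7) = 440.34 − 430.63 = 9.71 ft.
Hydraulic gradient: i = |Δh| / L = 9.71 / 6342 = 0.00153.
Flow is from higher to lower head: from OW-1 toward OW-7, i.e. toward the east.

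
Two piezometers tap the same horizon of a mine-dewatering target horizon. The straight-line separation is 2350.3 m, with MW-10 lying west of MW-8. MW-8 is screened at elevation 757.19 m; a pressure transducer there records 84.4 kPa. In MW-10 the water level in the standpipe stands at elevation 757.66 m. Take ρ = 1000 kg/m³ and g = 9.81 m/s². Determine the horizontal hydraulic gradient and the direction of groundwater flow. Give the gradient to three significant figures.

i ≈ 0.00346; groundwater flows toward the west

Pressure head at MW-8: ψ = P/(ρg) = 84.4×1000 / (1000 × 9.81) = 8.60 m.
Total head at MW-8: h = z + ψ = 757.19 + 8.60 = 765.79 m.
Total head at MW-10: h = 757.66 m (water level in the piezometer is the total head).
Head difference: h(MW-8) − h(MW-10) = 765.79 − 757.66 = 8.13 m.
Hydraulic gradient: i = |Δh| / L = 8.13 / 2350.3 = 0.00346.
Flow is from higher to lower head: from MW-8 toward MW-10, i.e. toward the west.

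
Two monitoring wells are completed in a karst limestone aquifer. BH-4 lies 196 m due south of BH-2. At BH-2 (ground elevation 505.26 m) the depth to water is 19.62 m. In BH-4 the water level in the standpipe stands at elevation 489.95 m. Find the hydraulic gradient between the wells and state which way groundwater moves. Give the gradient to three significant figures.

i ≈ 0.0220; groundwater flows toward the north

Total head at BH-2: h = 505.26 − 19.62 = 485.64 m.
Total head at BH-4: h = 489.95 m (water level in the piezometer is the total head).
Head difference: h(BH-2) − h(BH-4) = 485.64 − 489.95 = -4.31 m.
Hydraulic gradient: i = |Δh| / L = 4.31 / 196 = 0.0220.
Flow is from higher to lower head: from BH-4 toward BH-2, i.e. toward the north.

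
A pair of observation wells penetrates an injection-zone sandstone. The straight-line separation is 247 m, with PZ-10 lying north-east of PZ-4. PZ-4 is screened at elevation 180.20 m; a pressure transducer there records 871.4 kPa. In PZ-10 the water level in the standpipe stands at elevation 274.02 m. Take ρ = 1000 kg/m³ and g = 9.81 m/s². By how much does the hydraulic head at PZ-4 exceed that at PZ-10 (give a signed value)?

Pressure head at PZ-4: ψ = P/(ρg) = 871.4×1000 / (1000 × 9.81) = 88.83 m.
Total head at PZ-4: h = z + ψ = 180.20 + 88.83 = 269.03 m.
Total head at PZ-10: h = 274.02 m (water level in the piezometer is the total head).
Head difference: h(PZ-4) − h(PZ-10) = 269.03 − 274.02 = -4.99 m.

Δh ≈ -4.99 m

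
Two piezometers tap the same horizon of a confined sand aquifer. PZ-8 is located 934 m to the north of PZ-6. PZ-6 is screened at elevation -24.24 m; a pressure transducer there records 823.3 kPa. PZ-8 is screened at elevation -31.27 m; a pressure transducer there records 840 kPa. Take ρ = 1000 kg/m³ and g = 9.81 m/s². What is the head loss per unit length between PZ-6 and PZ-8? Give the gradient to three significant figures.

i ≈ 0.00570 m/m

Pressure head at PZ-6: ψ = P/(ρg) = 823.3×1000 / (1000 × 9.81) = 83.92 m.
Total head at PZ-6: h = z + ψ = -24.24 + 83.92 = 59.68 m.
Pressure head at PZ-8: ψ = P/(ρg) = 840×1000 / (1000 × 9.81) = 85.63 m.
Total head at PZ-8: h = z + ψ = -31.27 + 85.63 = 54.36 m.
Head difference: h(PZ-6) − h(PZ-8) = 59.68 − 54.36 = 5.32 m.
Hydraulic gradient: i = |Δh| / L = 5.32 / 934 = 0.00570.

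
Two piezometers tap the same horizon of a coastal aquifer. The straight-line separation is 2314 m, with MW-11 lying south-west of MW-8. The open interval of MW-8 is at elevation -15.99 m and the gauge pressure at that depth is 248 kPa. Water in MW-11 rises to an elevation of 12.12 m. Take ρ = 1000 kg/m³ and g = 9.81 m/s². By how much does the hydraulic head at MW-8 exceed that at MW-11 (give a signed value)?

Pressure head at MW-8: ψ = P/(ρg) = 248×1000 / (1000 × 9.81) = 25.28 m.
Total head at MW-8: h = z + ψ = -15.99 + 25.28 = 9.29 m.
Total head at MW-11: h = 12.12 m (water level in the piezometer is the total head).
Head difference: h(MW-8) − h(MW-11) = 9.29 − 12.12 = -2.83 m.

Δh ≈ -2.83 m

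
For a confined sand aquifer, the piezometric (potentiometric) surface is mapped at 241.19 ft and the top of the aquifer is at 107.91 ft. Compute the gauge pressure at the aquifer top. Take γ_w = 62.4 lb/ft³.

P ≈ 57.8 psi

Pressure head at the aquifer top: ψ = h − z = 241.19 − 107.91 = 133.28 ft.
P = γψ/144 = 62.4 × 133.28 / 144 = 57.8 psi.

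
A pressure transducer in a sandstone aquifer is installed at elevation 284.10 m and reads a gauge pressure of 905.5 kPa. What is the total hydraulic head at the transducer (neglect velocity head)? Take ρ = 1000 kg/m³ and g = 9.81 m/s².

ψ = P/(ρg) = 905.5×1000 / (1000 × 9.81) = 92.30 m.
h = z + ψ = 284.10 + 92.30 = 376.40 m.

h ≈ 376.40 m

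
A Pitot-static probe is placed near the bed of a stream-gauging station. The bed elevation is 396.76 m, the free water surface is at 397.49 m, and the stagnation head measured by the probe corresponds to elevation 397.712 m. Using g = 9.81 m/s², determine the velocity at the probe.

v ≈ 2.09 m/s

Near the bed, under hydrostatic conditions, the piezometric head (z + ψ) equals the free-surface elevation, 397.49 m.
Velocity head = total − piezometric = 397.712 − 397.49 = 0.222 m.
v = √(2g·h_v) = √(2 × 9.81 × 0.222) = 2.09 m/s.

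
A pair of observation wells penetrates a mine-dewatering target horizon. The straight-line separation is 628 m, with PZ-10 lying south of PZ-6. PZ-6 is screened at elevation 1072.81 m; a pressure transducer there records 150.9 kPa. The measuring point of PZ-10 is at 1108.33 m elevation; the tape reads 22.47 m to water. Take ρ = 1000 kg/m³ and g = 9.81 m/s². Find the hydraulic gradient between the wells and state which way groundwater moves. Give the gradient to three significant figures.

i ≈ 0.00371; groundwater flows toward the south

Pressure head at PZ-6: ψ = P/(ρg) = 150.9×1000 / (1000 × 9.81) = 15.38 m.
Total head at PZ-6: h = z + ψ = 1072.81 + 15.38 = 1088.19 m.
Total head at PZ-10: h = 1108.33 − 22.47 = 1085.86 m.
Head difference: h(PZ-6) − h(PZ-10) = 1088.19 − 1085.86 = 2.33 m.
Hydraulic gradient: i = |Δh| / L = 2.33 / 628 = 0.00371.
Flow is from higher to lower head: from PZ-6 toward PZ-10, i.e. toward the south.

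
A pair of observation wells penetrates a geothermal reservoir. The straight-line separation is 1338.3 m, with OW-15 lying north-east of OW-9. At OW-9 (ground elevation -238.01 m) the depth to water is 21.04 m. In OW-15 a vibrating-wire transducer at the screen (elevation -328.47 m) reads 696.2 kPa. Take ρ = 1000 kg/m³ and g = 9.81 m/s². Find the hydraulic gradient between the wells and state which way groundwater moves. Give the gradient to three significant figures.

Total head at OW-9: h = -238.01 − 21.04 = -259.05 m.
Pressure head at OW-15: ψ = P/(ρg) = 696.2×1000 / (1000 × 9.81) = 70.97 m.
Total head at OW-15: h = z + ψ = -328.47 + 70.97 = -257.50 m.
Head difference: h(OW-9) − h(OW-15) = -259.05 − (-257.50) = -1.55 m.
Hydraulic gradient: i = |Δh| / L = 1.55 / 1338.3 = 0.00116.
Flow is from higher to lower head: from OW-15 toward OW-9, i.e. toward the south-west.

i ≈ 0.00116; groundwater flows toward the south-west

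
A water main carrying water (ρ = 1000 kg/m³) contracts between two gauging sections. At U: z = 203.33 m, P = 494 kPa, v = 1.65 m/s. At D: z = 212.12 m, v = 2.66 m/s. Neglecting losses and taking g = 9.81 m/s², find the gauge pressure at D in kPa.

P₂ ≈ 406 kPa

Pressure head at U: ψ₁ = P₁/(ρg) = 494×1000 / (1000 × 9.81) = 50.36 m.
Velocity heads: v₁²/2g = 1.65²/19.62 = 0.139 m; v₂²/2g = 2.66²/19.62 = 0.361 m.
Total head H = z₁ + ψ₁ + v₁²/2g = 203.33 + 50.36 + 0.139 = 253.83 m.
ψ₂ = H − z₂ − v₂²/2g = 253.83 − 212.12 − 0.361 = 41.35 m.
P₂ = ρgψ₂ = 1000 × 9.81 × 41.35 ≈ 406 kPa.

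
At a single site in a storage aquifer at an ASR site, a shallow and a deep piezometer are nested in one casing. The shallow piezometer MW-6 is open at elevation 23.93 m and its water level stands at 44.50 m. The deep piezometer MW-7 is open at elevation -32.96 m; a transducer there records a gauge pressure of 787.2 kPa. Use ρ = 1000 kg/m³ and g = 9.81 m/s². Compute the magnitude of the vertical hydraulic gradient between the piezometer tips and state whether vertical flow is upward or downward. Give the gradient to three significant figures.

|i_v| ≈ 0.0489; vertical flow is upward

Total head at MW-6: h = 44.50 m (water level in the standpipe).
Pressure head at MW-7: ψ = P/(ρg) = 787.2×1000 / (1000 × 9.81) = 80.24 m.
Total head at MW-7: h = z + ψ = -32.96 + 80.24 = 47.28 m.
Δh = h(MW-6) − h(MW-7) = 44.50 − 47.28 = -2.78 m.
Vertical separation Δz = 23.93 − (-32.96) = 56.89 m.
|i_v| = |Δh| / Δz = 2.78 / 56.89 = 0.0489.
Head is higher in the deep piezometer, so vertical flow is upward (discharge condition).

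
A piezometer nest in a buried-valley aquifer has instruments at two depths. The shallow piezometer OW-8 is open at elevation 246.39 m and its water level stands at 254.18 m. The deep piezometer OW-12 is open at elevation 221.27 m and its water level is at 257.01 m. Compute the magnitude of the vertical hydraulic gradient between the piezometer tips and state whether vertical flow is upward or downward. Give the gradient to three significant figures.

Total head at OW-8: h = 254.18 m (water level in the standpipe).
Total head at OW-12: h = 257.01 m.
Δh = h(OW-8) − h(OW-12) = 254.18 − 257.01 = -2.83 m.
Vertical separation Δz = 246.39 − 221.27 = 25.12 m.
|i_v| = |Δh| / Δz = 2.83 / 25.12 = 0.113.
Head is higher in the deep piezometer, so vertical flow is upward (discharge condition).

|i_v| ≈ 0.113; vertical flow is upward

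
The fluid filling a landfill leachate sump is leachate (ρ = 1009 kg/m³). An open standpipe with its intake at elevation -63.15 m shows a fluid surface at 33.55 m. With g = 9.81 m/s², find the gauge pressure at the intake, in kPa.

Pressure head ψ = h − z = 33.55 − (-63.15) = 96.70 m.
P = ρgψ = 1009 × 9.81 × 96.70 = 957165 Pa ≈ 957 kPa.

P ≈ 957 kPa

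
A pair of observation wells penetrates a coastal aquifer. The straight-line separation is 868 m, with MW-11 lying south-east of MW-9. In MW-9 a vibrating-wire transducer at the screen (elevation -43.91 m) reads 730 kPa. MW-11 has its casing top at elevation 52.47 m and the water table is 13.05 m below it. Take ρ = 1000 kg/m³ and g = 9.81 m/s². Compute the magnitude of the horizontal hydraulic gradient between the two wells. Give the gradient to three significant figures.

i ≈ 0.0103

Pressure head at MW-9: ψ = P/(ρg) = 730×1000 / (1000 × 9.81) = 74.41 m.
Total head at MW-9: h = z + ψ = -43.91 + 74.41 = 30.50 m.
Total head at MW-11: h = 52.47 − 13.05 = 39.42 m.
Head difference: h(MW-9) − h(MW-11) = 30.50 − 39.42 = -8.92 m.
Hydraulic gradient: i = |Δh| / L = 8.92 / 868 = 0.0103.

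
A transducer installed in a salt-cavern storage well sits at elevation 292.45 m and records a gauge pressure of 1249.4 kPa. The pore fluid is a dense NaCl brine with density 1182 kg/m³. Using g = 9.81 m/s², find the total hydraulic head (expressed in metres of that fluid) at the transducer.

h ≈ 400.20 m

ψ = P/(ρg) = 1249.4×1000 / (1182 × 9.81) = 107.75 m.
h = z + ψ = 292.45 + 107.75 = 400.20 m.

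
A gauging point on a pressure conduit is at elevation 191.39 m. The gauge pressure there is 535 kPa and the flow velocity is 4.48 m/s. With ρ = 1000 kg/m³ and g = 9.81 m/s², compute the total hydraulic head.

Pressure head ψ = P/(ρg) = 535×1000 / (1000 × 9.81) = 54.54 m.
Velocity head = v²/(2g) = 4.48² / (2 × 9.81) = 1.023 m.
h = z + ψ + v²/(2g) = 191.39 + 54.54 + 1.023 = 246.95 m.

h ≈ 246.95 m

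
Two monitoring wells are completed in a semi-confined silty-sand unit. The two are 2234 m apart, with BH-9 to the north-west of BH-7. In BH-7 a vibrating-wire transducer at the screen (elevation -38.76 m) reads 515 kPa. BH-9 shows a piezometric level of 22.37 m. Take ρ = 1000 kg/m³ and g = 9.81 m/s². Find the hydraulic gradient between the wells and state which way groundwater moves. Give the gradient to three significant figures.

Pressure head at BH-7: ψ = P/(ρg) = 515×1000 / (1000 × 9.81) = 52.50 m.
Total head at BH-7: h = z + ψ = -38.76 + 52.50 = 13.74 m.
Total head at BH-9: h = 22.37 m (water level in the piezometer is the total head).
Head difference: h(BH-7) − h(BH-9) = 13.74 − 22.37 = -8.63 m.
Hydraulic gradient: i = |Δh| / L = 8.63 / 2234 = 0.00386.
Flow is from higher to lower head: from BH-9 toward BH-7, i.e. toward the south-east.

i ≈ 0.00386; groundwater flows toward the south-east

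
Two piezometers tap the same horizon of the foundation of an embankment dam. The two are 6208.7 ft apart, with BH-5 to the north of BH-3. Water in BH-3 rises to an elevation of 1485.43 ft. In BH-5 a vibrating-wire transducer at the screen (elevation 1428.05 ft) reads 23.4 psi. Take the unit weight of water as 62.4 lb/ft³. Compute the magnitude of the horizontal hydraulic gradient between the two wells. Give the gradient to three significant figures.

i ≈ 0.000544

Total head at BH-3: h = 1485.43 ft (water level in the piezometer is the total head).
Pressure head at BH-5: ψ = 144·P/γ = 144 × 23.4 / 62.4 = 54.00 ft.
Total head at BH-5: h = z + ψ = 1428.05 + 54.00 = 1482.05 ft.
Head difference: h(BH-3) − h(BH-5) = 1485.43 − 1482.05 = 3.38 ft.
Hydraulic gradient: i = |Δh| / L = 3.38 / 6208.7 = 0.000544.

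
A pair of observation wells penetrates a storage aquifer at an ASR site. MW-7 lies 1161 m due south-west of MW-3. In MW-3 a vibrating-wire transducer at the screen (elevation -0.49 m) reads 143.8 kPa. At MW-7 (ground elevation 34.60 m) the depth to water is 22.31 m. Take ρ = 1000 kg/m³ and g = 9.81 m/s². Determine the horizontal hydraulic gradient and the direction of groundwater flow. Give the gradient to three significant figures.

Pressure head at MW-3: ψ = P/(ρg) = 143.8×1000 / (1000 × 9.81) = 14.66 m.
Total head at MW-3: h = z + ψ = -0.49 + 14.66 = 14.17 m.
Total head at MW-7: h = 34.60 − 22.31 = 12.29 m.
Head difference: h(MW-3) − h(MW-7) = 14.17 − 12.29 = 1.88 m.
Hydraulic gradient: i = |Δh| / L = 1.88 / 1161 = 0.00162.
Flow is from higher to lower head: from MW-3 toward MW-7, i.e. toward the south-west.

i ≈ 0.00162; groundwater flows toward the south-west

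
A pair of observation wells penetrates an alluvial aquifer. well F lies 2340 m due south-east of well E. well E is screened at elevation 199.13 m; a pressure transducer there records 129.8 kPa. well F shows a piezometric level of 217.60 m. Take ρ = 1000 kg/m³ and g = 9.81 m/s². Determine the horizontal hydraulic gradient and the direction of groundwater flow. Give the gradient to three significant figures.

i ≈ 0.00224; groundwater flows toward the north-west

Pressure head at well E: ψ = P/(ρg) = 129.8×1000 / (1000 × 9.81) = 13.23 m.
Total head at well E: h = z + ψ = 199.13 + 13.23 = 212.36 m.
Total head at well F: h = 217.60 m (water level in the piezometer is the total head).
Head difference: h(well E) − h(well F) = 212.36 − 217.60 = -5.24 m.
Hydraulic gradient: i = |Δh| / L = 5.24 / 2340 = 0.00224.
Flow is from higher to lower head: from well F toward well E, i.e. toward the north-west.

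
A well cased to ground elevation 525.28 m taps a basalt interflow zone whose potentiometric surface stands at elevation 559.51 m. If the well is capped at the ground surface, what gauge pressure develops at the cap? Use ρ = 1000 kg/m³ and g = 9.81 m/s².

Head above the cap: Δh = 559.51 − 525.28 = 34.23 m.
P = ρgΔh = 1000 × 9.81 × 34.23 = 335796 Pa ≈ 336 kPa.

P ≈ 336 kPa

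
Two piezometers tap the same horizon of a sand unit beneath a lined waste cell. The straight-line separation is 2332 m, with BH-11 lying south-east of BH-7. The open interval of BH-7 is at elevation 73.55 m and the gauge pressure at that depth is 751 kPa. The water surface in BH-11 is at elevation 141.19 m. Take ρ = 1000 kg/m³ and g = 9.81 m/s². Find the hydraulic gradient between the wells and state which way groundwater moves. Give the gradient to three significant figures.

Pressure head at BH-7: ψ = P/(ρg) = 751×1000 / (1000 × 9.81) = 76.55 m.
Total head at BH-7: h = z + ψ = 73.55 + 76.55 = 150.10 m.
Total head at BH-11: h = 141.19 m (water level in the piezometer is the total head).
Head difference: h(BH-7) − h(BH-11) = 150.10 − 141.19 = 8.91 m.
Hydraulic gradient: i = |Δh| / L = 8.91 / 2332 = 0.00382.
Flow is from higher to lower head: from BH-7 toward BH-11, i.e. toward the south-east.

i ≈ 0.00382; groundwater flows toward the south-east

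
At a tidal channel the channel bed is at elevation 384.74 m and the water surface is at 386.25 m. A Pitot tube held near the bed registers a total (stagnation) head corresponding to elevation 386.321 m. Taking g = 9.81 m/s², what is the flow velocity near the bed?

Near the bed, under hydrostatic conditions, the piezometric head (z + ψ) equals the free-surface elevation, 386.25 m.
Velocity head = total − piezometric = 386.321 − 386.25 = 0.071 m.
v = √(2g·h_v) = √(2 × 9.81 × 0.071) = 1.18 m/s.

v ≈ 1.18 m/s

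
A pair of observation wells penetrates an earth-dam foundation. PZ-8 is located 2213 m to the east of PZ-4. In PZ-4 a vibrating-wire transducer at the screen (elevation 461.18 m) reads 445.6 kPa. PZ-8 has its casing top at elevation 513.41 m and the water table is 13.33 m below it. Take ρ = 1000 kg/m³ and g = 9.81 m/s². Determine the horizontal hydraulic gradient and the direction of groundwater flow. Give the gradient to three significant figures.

i ≈ 0.00295; groundwater flows toward the east

Pressure head at PZ-4: ψ = P/(ρg) = 445.6×1000 / (1000 × 9.81) = 45.42 m.
Total head at PZ-4: h = z + ψ = 461.18 + 45.42 = 506.60 m.
Total head at PZ-8: h = 513.41 − 13.33 = 500.08 m.
Head difference: h(PZ-4) − h(PZ-8) = 506.60 − 500.08 = 6.52 m.
Hydraulic gradient: i = |Δh| / L = 6.52 / 2213 = 0.00295.
Flow is from higher to lower head: from PZ-4 toward PZ-8, i.e. toward the east.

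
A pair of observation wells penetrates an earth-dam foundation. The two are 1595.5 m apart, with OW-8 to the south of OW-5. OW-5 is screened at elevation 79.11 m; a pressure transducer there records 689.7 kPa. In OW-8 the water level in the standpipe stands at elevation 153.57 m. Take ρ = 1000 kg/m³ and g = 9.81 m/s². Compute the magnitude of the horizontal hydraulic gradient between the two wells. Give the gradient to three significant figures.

i ≈ 0.00260

Pressure head at OW-5: ψ = P/(ρg) = 689.7×1000 / (1000 × 9.81) = 70.31 m.
Total head at OW-5: h = z + ψ = 79.11 + 70.31 = 149.42 m.
Total head at OW-8: h = 153.57 m (water level in the piezometer is the total head).
Head difference: h(OW-5) − h(OW-8) = 149.42 − 153.57 = -4.15 m.
Hydraulic gradient: i = |Δh| / L = 4.15 / 1595.5 = 0.00260.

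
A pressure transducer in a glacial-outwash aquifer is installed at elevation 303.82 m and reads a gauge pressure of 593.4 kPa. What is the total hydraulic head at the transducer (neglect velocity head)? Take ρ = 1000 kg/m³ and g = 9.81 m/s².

ψ = P/(ρg) = 593.4×1000 / (1000 × 9.81) = 60.49 m.
h = z + ψ = 303.82 + 60.49 = 364.31 m.

h ≈ 364.31 m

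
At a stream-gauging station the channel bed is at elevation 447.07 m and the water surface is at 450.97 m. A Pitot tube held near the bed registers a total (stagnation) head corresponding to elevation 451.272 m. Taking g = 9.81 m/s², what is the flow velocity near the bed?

v ≈ 2.43 m/s

Near the bed, under hydrostatic conditions, the piezometric head (z + ψ) equals the free-surface elevation, 450.97 m.
Velocity head = total − piezometric = 451.272 − 450.97 = 0.302 m.
v = √(2g·h_v) = √(2 × 9.81 × 0.302) = 2.43 m/s.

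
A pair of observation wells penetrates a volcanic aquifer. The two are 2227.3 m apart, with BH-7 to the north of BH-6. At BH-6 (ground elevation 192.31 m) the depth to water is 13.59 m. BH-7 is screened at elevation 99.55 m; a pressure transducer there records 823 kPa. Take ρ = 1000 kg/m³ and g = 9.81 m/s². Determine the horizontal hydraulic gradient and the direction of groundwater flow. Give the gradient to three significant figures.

Total head at BH-6: h = 192.31 − 13.59 = 178.72 m.
Pressure head at BH-7: ψ = P/(ρg) = 823×1000 / (1000 × 9.81) = 83.89 m.
Total head at BH-7: h = z + ψ = 99.55 + 83.89 = 183.44 m.
Head difference: h(BH-6) − h(BH-7) = 178.72 − 183.44 = -4.72 m.
Hydraulic gradient: i = |Δh| / L = 4.72 / 2227.3 = 0.00212.
Flow is from higher to lower head: from BH-7 toward BH-6, i.e. toward the south.

i ≈ 0.00212; groundwater flows toward the south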